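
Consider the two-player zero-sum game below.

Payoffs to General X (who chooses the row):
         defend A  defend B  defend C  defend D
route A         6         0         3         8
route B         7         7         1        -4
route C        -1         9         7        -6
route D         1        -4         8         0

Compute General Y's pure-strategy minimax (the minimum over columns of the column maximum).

7

The worst case (largest entry) in each column is defend A: 7, defend B: 9, defend C: 8, defend D: 8.
The best (smallest) of these is 7.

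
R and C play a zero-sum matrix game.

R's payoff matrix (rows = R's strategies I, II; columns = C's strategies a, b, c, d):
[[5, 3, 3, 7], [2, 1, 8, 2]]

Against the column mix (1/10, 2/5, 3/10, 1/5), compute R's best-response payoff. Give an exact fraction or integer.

I: (5)·(1/10) + (3)·(2/5) + (3)·(3/10) + (7)·(1/5) = 4.
II: (2)·(1/10) + (1)·(2/5) + (8)·(3/10) + (2)·(1/5) = 17/5.
The best pure response is I with expected payoff 4.

4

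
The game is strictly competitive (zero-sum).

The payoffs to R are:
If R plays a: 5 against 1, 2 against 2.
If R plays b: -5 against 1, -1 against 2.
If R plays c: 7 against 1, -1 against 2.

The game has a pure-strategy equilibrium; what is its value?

2

Row minima: 2, -5, -1 → R's maximin is 2.
Column maxima: 7, 2 → C's minimax is 2.
They coincide at (a, 2), so the value is 2.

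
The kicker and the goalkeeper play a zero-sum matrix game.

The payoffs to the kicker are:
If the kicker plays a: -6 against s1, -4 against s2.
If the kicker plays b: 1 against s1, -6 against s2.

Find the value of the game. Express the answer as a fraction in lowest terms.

-40/9

Row minima are -6 and -6, so the kicker's maximin is -6; column maxima are 1 and -4, so the goalkeeper's minimax is -4. These differ, so the equilibrium is in mixed strategies.
Let the kicker play a with probability p. The goalkeeper is indifferent when −6p + (1−p) = −4p − 6(1−p), giving p = 7/9.
Let the goalkeeper play s1 with probability q. The kicker is indifferent when −6q − 4(1−q) = q − 6(1−q), giving q = 2/9.
The value is -6·(2/9) + (-4)·(7/9) = -40/9.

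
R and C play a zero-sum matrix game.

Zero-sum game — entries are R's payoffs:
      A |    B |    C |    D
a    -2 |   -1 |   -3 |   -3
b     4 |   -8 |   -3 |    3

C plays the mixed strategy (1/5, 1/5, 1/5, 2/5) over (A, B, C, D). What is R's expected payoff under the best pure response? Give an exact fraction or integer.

-1/5

a: (-2)·(1/5) + (-1)·(1/5) + (-3)·(1/5) + (-3)·(2/5) = -12/5.
b: (4)·(1/5) + (-8)·(1/5) + (-3)·(1/5) + (3)·(2/5) = -1/5.
The best pure response is b with expected payoff -1/5.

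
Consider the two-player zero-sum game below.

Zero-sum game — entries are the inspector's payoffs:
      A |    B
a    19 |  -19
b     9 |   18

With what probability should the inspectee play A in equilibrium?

37/47

Row minima are -19 and 9, so the inspector's maximin is 9; column maxima are 19 and 18, so the inspectee's minimax is 18. These differ, so the equilibrium is in mixed strategies.
Let the inspectee play A with probability q. The inspector is indifferent when 19q − 19(1−q) = 9q + 18(1−q), giving q = 37/47.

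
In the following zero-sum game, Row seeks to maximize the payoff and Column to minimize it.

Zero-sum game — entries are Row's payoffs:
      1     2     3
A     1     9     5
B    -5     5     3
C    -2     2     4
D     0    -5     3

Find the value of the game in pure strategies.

1

Row minima: 1, -5, -2, -5 → Row's maximin is 1.
Column maxima: 1, 9, 5 → Column's minimax is 1.
They coincide at (A, 1), so the value is 1.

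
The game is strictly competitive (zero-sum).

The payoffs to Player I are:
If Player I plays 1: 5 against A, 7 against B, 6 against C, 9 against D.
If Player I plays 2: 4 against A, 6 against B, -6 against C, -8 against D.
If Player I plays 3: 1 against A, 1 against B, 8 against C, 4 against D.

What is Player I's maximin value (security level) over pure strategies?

The worst-case payoff for each row is 1: 5, 2: -8, 3: 1.
The best of these is 5.

5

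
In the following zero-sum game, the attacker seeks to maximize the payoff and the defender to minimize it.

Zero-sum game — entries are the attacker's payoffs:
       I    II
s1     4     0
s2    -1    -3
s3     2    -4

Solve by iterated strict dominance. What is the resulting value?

Column I is strictly dominated by II for the defender (0<4, -3<-1, -4<2); eliminate I.
Row s2 is strictly dominated by row s1 (0>-3); eliminate s2.
Row s3 is strictly dominated by row s1 (0>-4); eliminate s3.
Only (s1, II) remains, with payoff 0.

0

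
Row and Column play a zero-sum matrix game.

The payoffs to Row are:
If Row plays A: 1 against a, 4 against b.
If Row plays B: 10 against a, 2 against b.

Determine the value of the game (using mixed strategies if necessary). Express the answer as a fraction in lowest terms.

38/11

Row minima are 1 and 2, so Row's maximin is 2; column maxima are 10 and 4, so Column's minimax is 4. These differ, so the equilibrium is in mixed strategies.
Let Row play A with probability p. Column is indifferent when p + 10(1−p) = 4p + 2(1−p), giving p = 8/11.
Let Column play a with probability q. Row is indifferent when q + 4(1−q) = 10q + 2(1−q), giving q = 2/11.
The value is 1·(2/11) + (4)·(9/11) = 38/11.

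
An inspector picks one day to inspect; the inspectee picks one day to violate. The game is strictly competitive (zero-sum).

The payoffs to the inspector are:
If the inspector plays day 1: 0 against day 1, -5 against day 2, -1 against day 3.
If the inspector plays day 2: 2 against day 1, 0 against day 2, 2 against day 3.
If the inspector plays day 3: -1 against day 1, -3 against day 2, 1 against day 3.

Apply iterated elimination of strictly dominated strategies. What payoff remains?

Column day 1 is strictly dominated by day 2 for the inspectee (-5<0, 0<2, -3<-1); eliminate day 1.
Column day 3 is strictly dominated by day 2 for the inspectee (-5<-1, 0<2, -3<1); eliminate day 3.
Row day 3 is strictly dominated by row day 2 (0>-3); eliminate day 3.
Row day 1 is strictly dominated by row day 2 (0>-5); eliminate day 1.
Only (day 2, day 2) remains, with payoff 0.

0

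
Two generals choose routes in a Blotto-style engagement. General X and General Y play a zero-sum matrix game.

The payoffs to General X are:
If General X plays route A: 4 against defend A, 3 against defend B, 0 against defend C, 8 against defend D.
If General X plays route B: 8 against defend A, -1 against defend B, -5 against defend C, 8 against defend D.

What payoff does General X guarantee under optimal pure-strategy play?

Row minima: 0, -5 → General X's maximin is 0.
Column maxima: 8, 3, 0, 8 → General Y's minimax is 0.
They coincide at (route A, defend C), so the value is 0.

0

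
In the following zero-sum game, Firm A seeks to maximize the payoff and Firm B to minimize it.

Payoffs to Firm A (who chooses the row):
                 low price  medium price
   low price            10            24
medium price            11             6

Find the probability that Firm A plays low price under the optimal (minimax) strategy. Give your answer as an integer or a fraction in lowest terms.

5/19

Row minima are 10 and 6, so Firm A's maximin is 10; column maxima are 11 and 24, so Firm B's minimax is 11. These differ, so the equilibrium is in mixed strategies.
Let Firm A play low price with probability p. Firm B is indifferent when 10p + 11(1−p) = 24p + 6(1−p), giving p = 5/19.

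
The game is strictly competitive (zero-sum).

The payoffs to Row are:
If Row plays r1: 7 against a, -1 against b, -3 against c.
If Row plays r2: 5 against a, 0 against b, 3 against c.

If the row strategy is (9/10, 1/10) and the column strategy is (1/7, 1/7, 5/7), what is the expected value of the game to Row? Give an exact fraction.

-61/70

Against (1/7, 1/7, 5/7), each row's expected payoff is r1: -9/7; r2: 20/7.
Taking the (9/10, 1/10)-weighted average: (9/10)·(-9/7) + (1/10)·(20/7) = -61/70.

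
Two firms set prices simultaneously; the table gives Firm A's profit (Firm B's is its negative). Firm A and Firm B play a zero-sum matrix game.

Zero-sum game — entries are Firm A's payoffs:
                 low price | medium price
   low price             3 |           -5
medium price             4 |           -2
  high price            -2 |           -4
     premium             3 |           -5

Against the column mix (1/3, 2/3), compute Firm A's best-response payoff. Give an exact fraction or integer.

0

low price: (3)·(1/3) + (-5)·(2/3) = -7/3.
medium price: (4)·(1/3) + (-2)·(2/3) = 0.
high price: (-2)·(1/3) + (-4)·(2/3) = -10/3.
premium: (3)·(1/3) + (-5)·(2/3) = -7/3.
The best pure response is medium price with expected payoff 0.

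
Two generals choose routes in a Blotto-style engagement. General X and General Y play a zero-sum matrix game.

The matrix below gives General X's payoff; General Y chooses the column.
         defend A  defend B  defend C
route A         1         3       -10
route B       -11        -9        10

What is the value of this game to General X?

-25/8

Column defend B is strictly dominated by defend A for General Y (it gives General X more in every row).
The remaining 2×2 game on (route A, route B) × (defend A, defend C) has no saddle point. Let General X play route A with probability p; indifference gives p − 11(1−p) = −10p + 10(1−p), so p = 21/32.
Similarly General Y's optimal q on defend A is 5/8, and the value is 1·(5/8) + (-10)·(3/8) = -25/8.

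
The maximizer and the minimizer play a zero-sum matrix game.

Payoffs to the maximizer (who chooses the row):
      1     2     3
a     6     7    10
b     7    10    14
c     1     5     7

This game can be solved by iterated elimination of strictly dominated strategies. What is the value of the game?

7

Row c is strictly dominated by row a (6>1, 7>5, 10>7); eliminate c.
Column 2 is strictly dominated by 1 for the minimizer (6<7, 7<10); eliminate 2.
Row a is strictly dominated by row b (7>6, 14>10); eliminate a.
Column 3 is strictly dominated by 1 for the minimizer (7<14); eliminate 3.
Only (b, 1) remains, with payoff 7.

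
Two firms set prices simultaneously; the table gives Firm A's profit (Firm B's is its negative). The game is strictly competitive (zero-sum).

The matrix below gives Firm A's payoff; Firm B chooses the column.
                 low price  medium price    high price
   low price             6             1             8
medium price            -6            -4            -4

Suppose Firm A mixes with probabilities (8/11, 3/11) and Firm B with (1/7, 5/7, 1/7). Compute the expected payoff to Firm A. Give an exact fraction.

Against (1/7, 5/7, 1/7), each row's expected payoff is low price: 19/7; medium price: -30/7.
Taking the (8/11, 3/11)-weighted average: (8/11)·(19/7) + (3/11)·(-30/7) = 62/77.

62/77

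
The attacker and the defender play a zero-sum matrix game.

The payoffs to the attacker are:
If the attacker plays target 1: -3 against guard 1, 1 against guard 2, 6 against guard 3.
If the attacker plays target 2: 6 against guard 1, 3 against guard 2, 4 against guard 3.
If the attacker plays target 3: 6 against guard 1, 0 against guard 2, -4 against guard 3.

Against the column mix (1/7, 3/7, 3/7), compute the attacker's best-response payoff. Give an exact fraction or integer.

27/7

target 1: (-3)·(1/7) + (1)·(3/7) + (6)·(3/7) = 18/7.
target 2: (6)·(1/7) + (3)·(3/7) + (4)·(3/7) = 27/7.
target 3: (6)·(1/7) + (0)·(3/7) + (-4)·(3/7) = -6/7.
The best pure response is target 2 with expected payoff 27/7.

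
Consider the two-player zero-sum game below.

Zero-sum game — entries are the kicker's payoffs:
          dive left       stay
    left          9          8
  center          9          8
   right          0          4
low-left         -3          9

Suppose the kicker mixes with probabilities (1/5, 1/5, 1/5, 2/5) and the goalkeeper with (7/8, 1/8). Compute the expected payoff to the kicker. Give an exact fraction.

61/20

Against (7/8, 1/8), each row's expected payoff is left: 71/8; center: 71/8; right: 1/2; low-left: -3/2.
Taking the (1/5, 1/5, 1/5, 2/5)-weighted average: (1/5)·(71/8) + (1/5)·(71/8) + (1/5)·(1/2) + (2/5)·(-3/2) = 61/20.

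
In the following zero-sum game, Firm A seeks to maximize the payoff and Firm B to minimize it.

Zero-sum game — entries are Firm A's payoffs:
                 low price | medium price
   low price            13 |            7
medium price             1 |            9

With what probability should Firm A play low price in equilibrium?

Row minima are 7 and 1, so Firm A's maximin is 7; column maxima are 13 and 9, so Firm B's minimax is 9. These differ, so the equilibrium is in mixed strategies.
Let Firm A play low price with probability p. Firm B is indifferent when 13p + (1−p) = 7p + 9(1−p), giving p = 4/7.

4/7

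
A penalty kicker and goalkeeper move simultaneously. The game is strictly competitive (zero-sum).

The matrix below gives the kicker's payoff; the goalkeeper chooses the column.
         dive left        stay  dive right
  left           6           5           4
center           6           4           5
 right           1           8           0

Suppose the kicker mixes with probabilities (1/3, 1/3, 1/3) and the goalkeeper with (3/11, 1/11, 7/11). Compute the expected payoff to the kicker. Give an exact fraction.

Against (3/11, 1/11, 7/11), each row's expected payoff is left: 51/11; center: 57/11; right: 1.
Taking the (1/3, 1/3, 1/3)-weighted average: (1/3)·(51/11) + (1/3)·(57/11) + (1/3)·(1) = 119/33.

119/33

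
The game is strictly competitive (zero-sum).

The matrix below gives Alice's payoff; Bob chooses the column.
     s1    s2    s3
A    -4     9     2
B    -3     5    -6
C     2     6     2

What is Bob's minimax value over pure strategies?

The worst case (largest entry) in each column is s1: 2, s2: 9, s3: 2.
The best (smallest) of these is 2.

2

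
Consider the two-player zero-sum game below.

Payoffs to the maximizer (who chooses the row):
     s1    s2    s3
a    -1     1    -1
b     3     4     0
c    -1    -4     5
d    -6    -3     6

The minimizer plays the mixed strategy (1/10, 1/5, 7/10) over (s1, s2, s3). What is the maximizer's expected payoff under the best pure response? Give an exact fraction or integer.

3

a: (-1)·(1/10) + (1)·(1/5) + (-1)·(7/10) = -3/5.
b: (3)·(1/10) + (4)·(1/5) + (0)·(7/10) = 11/10.
c: (-1)·(1/10) + (-4)·(1/5) + (5)·(7/10) = 13/5.
d: (-6)·(1/10) + (-3)·(1/5) + (6)·(7/10) = 3.
The best pure response is d with expected payoff 3.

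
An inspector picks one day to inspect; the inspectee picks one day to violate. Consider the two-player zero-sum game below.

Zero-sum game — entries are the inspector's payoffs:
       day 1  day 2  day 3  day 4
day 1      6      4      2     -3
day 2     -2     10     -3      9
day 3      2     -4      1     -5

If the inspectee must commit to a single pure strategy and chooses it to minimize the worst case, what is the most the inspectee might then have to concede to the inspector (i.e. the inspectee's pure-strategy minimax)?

2

The worst case (largest entry) in each column is day 1: 6, day 2: 10, day 3: 2, day 4: 9.
The best (smallest) of these is 2.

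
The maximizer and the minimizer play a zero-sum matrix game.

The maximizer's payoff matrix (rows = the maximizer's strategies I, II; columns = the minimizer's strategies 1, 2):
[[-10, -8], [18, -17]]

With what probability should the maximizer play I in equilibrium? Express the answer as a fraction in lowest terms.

35/37

Row minima are -10 and -17, so the maximizer's maximin is -10; column maxima are 18 and -8, so the minimizer's minimax is -8. These differ, so the equilibrium is in mixed strategies.
Let the maximizer play I with probability p. The minimizer is indifferent when −10p + 18(1−p) = −8p − 17(1−p), giving p = 35/37.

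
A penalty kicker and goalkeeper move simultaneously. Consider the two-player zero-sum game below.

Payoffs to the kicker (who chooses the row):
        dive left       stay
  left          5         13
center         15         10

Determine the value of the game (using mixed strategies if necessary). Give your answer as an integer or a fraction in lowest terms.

Row minima are 5 and 10, so the kicker's maximin is 10; column maxima are 15 and 13, so the goalkeeper's minimax is 13. These differ, so the equilibrium is in mixed strategies.
Let the kicker play left with probability p. The goalkeeper is indifferent when 5p + 15(1−p) = 13p + 10(1−p), giving p = 5/13.
Let the goalkeeper play dive left with probability q. The kicker is indifferent when 5q + 13(1−q) = 15q + 10(1−q), giving q = 3/13.
The value is 5·(3/13) + (13)·(10/13) = 145/13.

145/13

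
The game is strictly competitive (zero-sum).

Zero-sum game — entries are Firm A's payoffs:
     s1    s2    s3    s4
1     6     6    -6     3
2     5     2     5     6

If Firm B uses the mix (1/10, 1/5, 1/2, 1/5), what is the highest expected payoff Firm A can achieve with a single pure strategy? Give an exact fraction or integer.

1: (6)·(1/10) + (6)·(1/5) + (-6)·(1/2) + (3)·(1/5) = -3/5.
2: (5)·(1/10) + (2)·(1/5) + (5)·(1/2) + (6)·(1/5) = 23/5.
The best pure response is 2 with expected payoff 23/5.

23/5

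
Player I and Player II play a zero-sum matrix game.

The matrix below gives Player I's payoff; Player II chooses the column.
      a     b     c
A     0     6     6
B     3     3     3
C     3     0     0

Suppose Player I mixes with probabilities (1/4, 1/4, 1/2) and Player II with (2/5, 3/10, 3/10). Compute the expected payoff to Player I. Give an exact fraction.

Against (2/5, 3/10, 3/10), each row's expected payoff is A: 18/5; B: 3; C: 6/5.
Taking the (1/4, 1/4, 1/2)-weighted average: (1/4)·(18/5) + (1/4)·(3) + (1/2)·(6/5) = 9/4.

9/4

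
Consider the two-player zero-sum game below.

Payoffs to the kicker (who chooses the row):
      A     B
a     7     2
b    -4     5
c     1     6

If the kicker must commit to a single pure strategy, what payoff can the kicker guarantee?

The worst-case payoff for each row is a: 2, b: -4, c: 1.
The best of these is 2.

2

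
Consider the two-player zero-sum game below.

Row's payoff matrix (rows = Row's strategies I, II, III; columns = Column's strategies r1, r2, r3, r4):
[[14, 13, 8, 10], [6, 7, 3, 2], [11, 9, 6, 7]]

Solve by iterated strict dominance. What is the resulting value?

Row II is strictly dominated by row I (14>6, 13>7, 8>3, 10>2); eliminate II.
Row III is strictly dominated by row I (14>11, 13>9, 8>6, 10>7); eliminate III.
Column r2 is strictly dominated by r3 for Column (8<13); eliminate r2.
Column r1 is strictly dominated by r3 for Column (8<14); eliminate r1.
Column r4 is strictly dominated by r3 for Column (8<10); eliminate r4.
Only (I, r3) remains, with payoff 8.

8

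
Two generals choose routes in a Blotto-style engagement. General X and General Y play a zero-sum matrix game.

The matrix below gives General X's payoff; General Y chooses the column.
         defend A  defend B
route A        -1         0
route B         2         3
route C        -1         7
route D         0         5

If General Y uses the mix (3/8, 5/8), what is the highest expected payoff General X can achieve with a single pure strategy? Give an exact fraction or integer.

4

route A: (-1)·(3/8) + (0)·(5/8) = -3/8.
route B: (2)·(3/8) + (3)·(5/8) = 21/8.
route C: (-1)·(3/8) + (7)·(5/8) = 4.
route D: (0)·(3/8) + (5)·(5/8) = 25/8.
The best pure response is route C with expected payoff 4.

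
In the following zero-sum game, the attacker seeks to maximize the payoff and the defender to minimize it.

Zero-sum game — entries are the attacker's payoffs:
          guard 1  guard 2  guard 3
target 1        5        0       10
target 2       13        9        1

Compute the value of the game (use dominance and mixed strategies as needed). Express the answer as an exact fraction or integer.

5

Column guard 1 is strictly dominated by guard 2 for the defender (it gives the attacker more in every row).
The remaining 2×2 game on (target 1, target 2) × (guard 2, guard 3) has no saddle point. Let the attacker play target 1 with probability p; indifference gives 9(1−p) = 10p + (1−p), so p = 4/9.
Similarly the defender's optimal q on guard 2 is 1/2, and the value is 0·(1/2) + (10)·(1/2) = 5.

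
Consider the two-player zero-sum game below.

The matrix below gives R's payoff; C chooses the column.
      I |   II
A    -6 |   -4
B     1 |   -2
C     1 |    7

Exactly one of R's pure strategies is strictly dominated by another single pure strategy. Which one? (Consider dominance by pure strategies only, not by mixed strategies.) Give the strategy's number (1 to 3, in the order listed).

Compare A with B: 1 > -6, -2 > -4.
So B strictly dominates A for R; A is strictly dominated.

1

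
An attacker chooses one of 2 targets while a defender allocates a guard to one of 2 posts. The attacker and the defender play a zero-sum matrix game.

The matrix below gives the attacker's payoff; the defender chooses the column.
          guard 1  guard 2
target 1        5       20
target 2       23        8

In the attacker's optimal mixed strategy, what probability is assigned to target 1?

Row minima are 5 and 8, so the attacker's maximin is 8; column maxima are 23 and 20, so the defender's minimax is 20. These differ, so the equilibrium is in mixed strategies.
Let the attacker play target 1 with probability p. The defender is indifferent when 5p + 23(1−p) = 20p + 8(1−p), giving p = 1/2.

1/2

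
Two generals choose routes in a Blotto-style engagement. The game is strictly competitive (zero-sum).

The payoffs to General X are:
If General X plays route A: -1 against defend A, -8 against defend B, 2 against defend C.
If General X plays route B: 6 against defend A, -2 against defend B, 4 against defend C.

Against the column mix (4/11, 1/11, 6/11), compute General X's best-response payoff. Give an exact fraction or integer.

route A: (-1)·(4/11) + (-8)·(1/11) + (2)·(6/11) = 0.
route B: (6)·(4/11) + (-2)·(1/11) + (4)·(6/11) = 46/11.
The best pure response is route B with expected payoff 46/11.

46/11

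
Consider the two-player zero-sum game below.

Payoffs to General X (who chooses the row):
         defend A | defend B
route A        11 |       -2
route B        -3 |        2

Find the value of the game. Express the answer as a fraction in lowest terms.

Row minima are -2 and -3, so General X's maximin is -2; column maxima are 11 and 2, so General Y's minimax is 2. These differ, so the equilibrium is in mixed strategies.
Let General X play route A with probability p. General Y is indifferent when 11p − 3(1−p) = −2p + 2(1−p), giving p = 5/18.
Let General Y play defend A with probability q. General X is indifferent when 11q − 2(1−q) = −3q + 2(1−q), giving q = 2/9.
The value is 11·(2/9) + (-2)·(7/9) = 8/9.

8/9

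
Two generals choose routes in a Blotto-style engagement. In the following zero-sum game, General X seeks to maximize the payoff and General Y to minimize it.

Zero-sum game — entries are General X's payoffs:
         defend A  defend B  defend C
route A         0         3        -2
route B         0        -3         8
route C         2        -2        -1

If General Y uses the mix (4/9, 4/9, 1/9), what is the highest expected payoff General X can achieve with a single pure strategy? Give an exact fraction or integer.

10/9

route A: (0)·(4/9) + (3)·(4/9) + (-2)·(1/9) = 10/9.
route B: (0)·(4/9) + (-3)·(4/9) + (8)·(1/9) = -4/9.
route C: (2)·(4/9) + (-2)·(4/9) + (-1)·(1/9) = -1/9.
The best pure response is route A with expected payoff 10/9.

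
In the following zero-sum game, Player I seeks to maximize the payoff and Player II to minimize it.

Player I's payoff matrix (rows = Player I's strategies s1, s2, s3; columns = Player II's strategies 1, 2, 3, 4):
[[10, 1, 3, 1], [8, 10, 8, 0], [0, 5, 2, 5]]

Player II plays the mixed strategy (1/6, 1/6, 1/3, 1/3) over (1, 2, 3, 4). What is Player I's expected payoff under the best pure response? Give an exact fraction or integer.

s1: (10)·(1/6) + (1)·(1/6) + (3)·(1/3) + (1)·(1/3) = 19/6.
s2: (8)·(1/6) + (10)·(1/6) + (8)·(1/3) + (0)·(1/3) = 17/3.
s3: (0)·(1/6) + (5)·(1/6) + (2)·(1/3) + (5)·(1/3) = 19/6.
The best pure response is s2 with expected payoff 17/3.

17/3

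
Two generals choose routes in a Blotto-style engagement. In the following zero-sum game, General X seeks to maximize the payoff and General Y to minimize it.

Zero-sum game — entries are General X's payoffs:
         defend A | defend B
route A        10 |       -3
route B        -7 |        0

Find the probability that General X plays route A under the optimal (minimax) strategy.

7/20

Row minima are -3 and -7, so General X's maximin is -3; column maxima are 10 and 0, so General Y's minimax is 0. These differ, so the equilibrium is in mixed strategies.
Let General X play route A with probability p. General Y is indifferent when 10p − 7(1−p) = −3p, giving p = 7/20.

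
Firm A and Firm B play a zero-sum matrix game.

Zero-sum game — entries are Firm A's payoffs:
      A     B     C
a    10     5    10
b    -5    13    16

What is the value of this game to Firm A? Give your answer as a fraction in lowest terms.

Column C is strictly dominated by B for Firm B (it gives Firm A more in every row).
The remaining 2×2 game on (a, b) × (A, B) has no saddle point. Let Firm A play a with probability p; indifference gives 10p − 5(1−p) = 5p + 13(1−p), so p = 18/23.
Similarly Firm B's optimal q on A is 8/23, and the value is 10·(8/23) + (5)·(15/23) = 155/23.

155/23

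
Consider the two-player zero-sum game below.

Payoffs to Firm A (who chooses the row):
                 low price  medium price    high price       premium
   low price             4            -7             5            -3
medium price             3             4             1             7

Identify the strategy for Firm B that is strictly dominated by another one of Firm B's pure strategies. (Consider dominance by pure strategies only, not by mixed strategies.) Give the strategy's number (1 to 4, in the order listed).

4

Firm B prefers columns that give Firm A less. Compare premium with medium price: -7 < -3, 4 < 7.
So medium price strictly dominates premium for Firm B; premium is strictly dominated.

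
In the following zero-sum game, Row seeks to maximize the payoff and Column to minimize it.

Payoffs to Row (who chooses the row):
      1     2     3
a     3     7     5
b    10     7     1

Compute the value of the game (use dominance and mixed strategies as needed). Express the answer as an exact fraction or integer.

47/11

Column 2 is strictly dominated by 3 for Column (it gives Row more in every row).
The remaining 2×2 game on (a, b) × (1, 3) has no saddle point. Let Row play a with probability p; indifference gives 3p + 10(1−p) = 5p + (1−p), so p = 9/11.
Similarly Column's optimal q on 1 is 4/11, and the value is 3·(4/11) + (5)·(7/11) = 47/11.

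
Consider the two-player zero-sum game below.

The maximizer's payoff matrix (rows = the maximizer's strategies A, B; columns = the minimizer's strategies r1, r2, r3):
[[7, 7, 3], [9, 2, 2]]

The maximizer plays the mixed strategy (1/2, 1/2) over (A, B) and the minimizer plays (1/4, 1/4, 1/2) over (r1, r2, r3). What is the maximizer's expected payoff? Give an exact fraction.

Against (1/4, 1/4, 1/2), each row's expected payoff is A: 5; B: 15/4.
Taking the (1/2, 1/2)-weighted average: (1/2)·(5) + (1/2)·(15/4) = 35/8.

35/8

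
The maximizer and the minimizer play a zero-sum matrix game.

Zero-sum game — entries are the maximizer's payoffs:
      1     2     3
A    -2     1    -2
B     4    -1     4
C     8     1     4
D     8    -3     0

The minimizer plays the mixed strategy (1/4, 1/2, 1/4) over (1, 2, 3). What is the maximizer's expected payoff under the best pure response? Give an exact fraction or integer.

A: (-2)·(1/4) + (1)·(1/2) + (-2)·(1/4) = -1/2.
B: (4)·(1/4) + (-1)·(1/2) + (4)·(1/4) = 3/2.
C: (8)·(1/4) + (1)·(1/2) + (4)·(1/4) = 7/2.
D: (8)·(1/4) + (-3)·(1/2) + (0)·(1/4) = 1/2.
The best pure response is C with expected payoff 7/2.

7/2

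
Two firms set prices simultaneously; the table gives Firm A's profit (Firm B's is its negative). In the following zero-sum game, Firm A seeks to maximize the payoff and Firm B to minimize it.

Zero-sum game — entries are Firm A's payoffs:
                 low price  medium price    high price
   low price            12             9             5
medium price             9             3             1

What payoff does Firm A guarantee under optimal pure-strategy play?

Row minima: 5, 1 → Firm A's maximin is 5.
Column maxima: 12, 9, 5 → Firm B's minimax is 5.
They coincide at (low price, high price), so the value is 5.

5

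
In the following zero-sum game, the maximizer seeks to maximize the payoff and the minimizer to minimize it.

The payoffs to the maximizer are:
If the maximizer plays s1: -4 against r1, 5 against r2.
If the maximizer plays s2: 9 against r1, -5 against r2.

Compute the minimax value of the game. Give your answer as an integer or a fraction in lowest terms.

Row minima are -4 and -5, so the maximizer's maximin is -4; column maxima are 9 and 5, so the minimizer's minimax is 5. These differ, so the equilibrium is in mixed strategies.
Let the maximizer play s1 with probability p. The minimizer is indifferent when −4p + 9(1−p) = 5p − 5(1−p), giving p = 14/23.
Let the minimizer play r1 with probability q. The maximizer is indifferent when −4q + 5(1−q) = 9q − 5(1−q), giving q = 10/23.
The value is -4·(10/23) + (5)·(13/23) = 25/23.

25/23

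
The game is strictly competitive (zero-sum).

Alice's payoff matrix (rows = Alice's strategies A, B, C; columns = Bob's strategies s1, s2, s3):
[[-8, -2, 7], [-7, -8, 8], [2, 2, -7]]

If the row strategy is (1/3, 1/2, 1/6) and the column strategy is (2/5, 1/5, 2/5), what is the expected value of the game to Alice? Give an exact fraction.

Against (2/5, 1/5, 2/5), each row's expected payoff is A: -4/5; B: -6/5; C: -8/5.
Taking the (1/3, 1/2, 1/6)-weighted average: (1/3)·(-4/5) + (1/2)·(-6/5) + (1/6)·(-8/5) = -17/15.

-17/15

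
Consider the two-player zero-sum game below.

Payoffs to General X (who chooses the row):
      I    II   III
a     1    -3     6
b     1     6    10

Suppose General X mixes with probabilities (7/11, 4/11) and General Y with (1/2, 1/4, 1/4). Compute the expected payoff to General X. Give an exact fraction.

107/44

Against (1/2, 1/4, 1/4), each row's expected payoff is a: 5/4; b: 9/2.
Taking the (7/11, 4/11)-weighted average: (7/11)·(5/4) + (4/11)·(9/2) = 107/44.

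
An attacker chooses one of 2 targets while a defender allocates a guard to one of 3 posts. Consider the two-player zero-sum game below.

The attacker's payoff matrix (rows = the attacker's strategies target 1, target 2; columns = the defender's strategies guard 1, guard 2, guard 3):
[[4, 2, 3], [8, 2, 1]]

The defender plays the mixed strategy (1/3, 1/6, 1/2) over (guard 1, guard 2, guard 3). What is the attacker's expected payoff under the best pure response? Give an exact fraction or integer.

target 1: (4)·(1/3) + (2)·(1/6) + (3)·(1/2) = 19/6.
target 2: (8)·(1/3) + (2)·(1/6) + (1)·(1/2) = 7/2.
The best pure response is target 2 with expected payoff 7/2.

7/2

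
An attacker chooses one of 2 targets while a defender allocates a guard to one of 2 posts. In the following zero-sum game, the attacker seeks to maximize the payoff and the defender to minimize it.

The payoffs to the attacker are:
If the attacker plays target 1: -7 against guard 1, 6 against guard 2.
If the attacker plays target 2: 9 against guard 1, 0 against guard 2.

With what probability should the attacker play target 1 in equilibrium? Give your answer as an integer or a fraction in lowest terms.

Row minima are -7 and 0, so the attacker's maximin is 0; column maxima are 9 and 6, so the defender's minimax is 6. These differ, so the equilibrium is in mixed strategies.
Let the attacker play target 1 with probability p. The defender is indifferent when −7p + 9(1−p) = 6p, giving p = 9/22.

9/22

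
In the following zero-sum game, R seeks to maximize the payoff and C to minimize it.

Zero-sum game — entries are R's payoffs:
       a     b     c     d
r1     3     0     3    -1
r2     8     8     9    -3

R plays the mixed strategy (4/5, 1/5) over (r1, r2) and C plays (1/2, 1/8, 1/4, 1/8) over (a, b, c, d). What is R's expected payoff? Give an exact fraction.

Against (1/2, 1/8, 1/4, 1/8), each row's expected payoff is r1: 17/8; r2: 55/8.
Taking the (4/5, 1/5)-weighted average: (4/5)·(17/8) + (1/5)·(55/8) = 123/40.

123/40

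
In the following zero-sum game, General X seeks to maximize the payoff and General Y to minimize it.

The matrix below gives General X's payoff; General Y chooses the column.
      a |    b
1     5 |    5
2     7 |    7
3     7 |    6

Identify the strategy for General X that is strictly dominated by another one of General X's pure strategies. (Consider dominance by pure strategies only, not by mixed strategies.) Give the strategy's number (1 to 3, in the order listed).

Compare 1 with 2: 7 > 5, 7 > 5.
So 2 strictly dominates 1 for General X; 1 is strictly dominated.

1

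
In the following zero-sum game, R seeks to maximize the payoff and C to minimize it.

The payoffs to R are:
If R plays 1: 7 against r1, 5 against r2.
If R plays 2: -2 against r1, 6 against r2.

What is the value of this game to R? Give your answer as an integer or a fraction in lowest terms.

Row minima are 5 and -2, so R's maximin is 5; column maxima are 7 and 6, so C's minimax is 6. These differ, so the equilibrium is in mixed strategies.
Let R play 1 with probability p. C is indifferent when 7p − 2(1−p) = 5p + 6(1−p), giving p = 4/5.
Let C play r1 with probability q. R is indifferent when 7q + 5(1−q) = −2q + 6(1−q), giving q = 1/10.
The value is 7·(1/10) + (5)·(9/10) = 26/5.

26/5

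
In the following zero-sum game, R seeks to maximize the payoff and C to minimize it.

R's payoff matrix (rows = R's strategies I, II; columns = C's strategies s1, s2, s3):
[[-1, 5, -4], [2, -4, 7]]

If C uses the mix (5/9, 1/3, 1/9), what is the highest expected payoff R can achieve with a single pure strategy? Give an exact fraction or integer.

2/3

I: (-1)·(5/9) + (5)·(1/3) + (-4)·(1/9) = 2/3.
II: (2)·(5/9) + (-4)·(1/3) + (7)·(1/9) = 5/9.
The best pure response is I with expected payoff 2/3.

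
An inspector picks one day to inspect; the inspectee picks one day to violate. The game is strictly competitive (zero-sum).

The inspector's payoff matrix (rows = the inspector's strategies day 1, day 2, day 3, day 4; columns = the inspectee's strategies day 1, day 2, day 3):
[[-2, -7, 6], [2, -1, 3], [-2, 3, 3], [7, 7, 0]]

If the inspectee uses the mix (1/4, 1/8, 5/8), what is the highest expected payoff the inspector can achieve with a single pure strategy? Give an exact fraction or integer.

day 1: (-2)·(1/4) + (-7)·(1/8) + (6)·(5/8) = 19/8.
day 2: (2)·(1/4) + (-1)·(1/8) + (3)·(5/8) = 9/4.
day 3: (-2)·(1/4) + (3)·(1/8) + (3)·(5/8) = 7/4.
day 4: (7)·(1/4) + (7)·(1/8) + (0)·(5/8) = 21/8.
The best pure response is day 4 with expected payoff 21/8.

21/8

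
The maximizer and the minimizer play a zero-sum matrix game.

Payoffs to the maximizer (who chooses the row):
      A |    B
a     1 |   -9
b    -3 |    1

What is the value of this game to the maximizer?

Row minima are -9 and -3, so the maximizer's maximin is -3; column maxima are 1 and 1, so the minimizer's minimax is 1. These differ, so the equilibrium is in mixed strategies.
Let the maximizer play a with probability p. The minimizer is indifferent when p − 3(1−p) = −9p + (1−p), giving p = 2/7.
Let the minimizer play A with probability q. The maximizer is indifferent when q − 9(1−q) = −3q + (1−q), giving q = 5/7.
The value is 1·(5/7) + (-9)·(2/7) = -13/7.

-13/7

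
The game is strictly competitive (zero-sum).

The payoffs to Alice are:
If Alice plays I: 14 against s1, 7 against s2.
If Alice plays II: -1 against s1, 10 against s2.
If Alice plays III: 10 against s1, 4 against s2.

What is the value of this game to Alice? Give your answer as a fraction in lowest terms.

49/6

Row III is strictly dominated by row I, so Alice never plays it.
The remaining 2×2 game on (I, II) × (s1, s2) has no saddle point. Let Alice play I with probability p; indifference gives 14p − (1−p) = 7p + 10(1−p), so p = 11/18.
Similarly Bob's optimal q on s1 is 1/6, and the value is 14·(1/6) + (7)·(5/6) = 49/6.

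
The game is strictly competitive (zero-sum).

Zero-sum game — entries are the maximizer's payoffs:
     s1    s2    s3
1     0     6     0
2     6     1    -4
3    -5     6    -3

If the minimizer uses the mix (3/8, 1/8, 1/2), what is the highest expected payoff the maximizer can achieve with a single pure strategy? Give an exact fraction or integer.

1: (0)·(3/8) + (6)·(1/8) + (0)·(1/2) = 3/4.
2: (6)·(3/8) + (1)·(1/8) + (-4)·(1/2) = 3/8.
3: (-5)·(3/8) + (6)·(1/8) + (-3)·(1/2) = -21/8.
The best pure response is 1 with expected payoff 3/4.

3/4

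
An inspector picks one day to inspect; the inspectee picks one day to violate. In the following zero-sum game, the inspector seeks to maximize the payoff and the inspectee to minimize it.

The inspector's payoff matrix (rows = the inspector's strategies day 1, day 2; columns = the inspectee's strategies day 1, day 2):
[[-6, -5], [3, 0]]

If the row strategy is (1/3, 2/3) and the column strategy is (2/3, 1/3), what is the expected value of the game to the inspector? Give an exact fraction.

-5/9

Against (2/3, 1/3), each row's expected payoff is day 1: -17/3; day 2: 2.
Taking the (1/3, 2/3)-weighted average: (1/3)·(-17/3) + (2/3)·(2) = -5/9.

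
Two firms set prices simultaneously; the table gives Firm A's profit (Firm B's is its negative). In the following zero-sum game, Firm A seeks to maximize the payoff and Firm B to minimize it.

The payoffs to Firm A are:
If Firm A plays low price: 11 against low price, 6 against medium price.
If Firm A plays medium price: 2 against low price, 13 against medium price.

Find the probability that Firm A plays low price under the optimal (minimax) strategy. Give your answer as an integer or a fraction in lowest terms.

11/16

Row minima are 6 and 2, so Firm A's maximin is 6; column maxima are 11 and 13, so Firm B's minimax is 11. These differ, so the equilibrium is in mixed strategies.
Let Firm A play low price with probability p. Firm B is indifferent when 11p + 2(1−p) = 6p + 13(1−p), giving p = 11/16.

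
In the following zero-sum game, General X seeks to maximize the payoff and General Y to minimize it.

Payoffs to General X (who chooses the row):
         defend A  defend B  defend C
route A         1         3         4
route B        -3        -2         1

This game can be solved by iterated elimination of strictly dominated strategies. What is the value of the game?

Column defend B is strictly dominated by defend A for General Y (1<3, -3<-2); eliminate defend B.
Column defend C is strictly dominated by defend A for General Y (1<4, -3<1); eliminate defend C.
Row route B is strictly dominated by row route A (1>-3); eliminate route B.
Only (route A, defend A) remains, with payoff 1.

1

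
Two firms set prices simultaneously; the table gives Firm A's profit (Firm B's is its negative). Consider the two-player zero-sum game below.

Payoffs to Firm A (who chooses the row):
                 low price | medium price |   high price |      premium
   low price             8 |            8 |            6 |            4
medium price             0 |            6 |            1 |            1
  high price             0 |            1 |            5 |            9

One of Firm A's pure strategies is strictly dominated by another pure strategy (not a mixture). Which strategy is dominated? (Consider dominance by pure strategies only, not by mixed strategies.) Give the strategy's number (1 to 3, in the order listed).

2

Compare medium price with low price: 8 > 0, 8 > 6, 6 > 1, 4 > 1.
So low price strictly dominates medium price for Firm A; medium price is strictly dominated.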